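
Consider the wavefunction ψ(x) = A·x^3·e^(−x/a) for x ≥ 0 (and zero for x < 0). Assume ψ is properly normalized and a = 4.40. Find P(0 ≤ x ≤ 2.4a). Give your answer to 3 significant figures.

The probability is P = ∫ |ψ|² dx over [0, 2.4a].
With A² fixed by ∫|ψ|² = 1, i.e. A² = (45·a^7/8)^(−1), substitute and integrate.
Let u = x/a; then A² and the length scale cancel, so P = ∫_{0}^{2.4} u^6·e^(-2·u) du ÷ ∫_{0}^{∞} u^6·e^(-2·u) du.
An antiderivative of u^6·e^(-2·u) is -(4·u^6 + 12·u^5 + 30·u^4 + 60·u^3 + 90·u^2 + 90·u + 45)·e^(-2·u)/8; evaluating from 0 to 2.4 gives ≈ 1.1767, while the full integral is 45/8.
Taking the ratio, P = 0.2092.

P ≈ 0.209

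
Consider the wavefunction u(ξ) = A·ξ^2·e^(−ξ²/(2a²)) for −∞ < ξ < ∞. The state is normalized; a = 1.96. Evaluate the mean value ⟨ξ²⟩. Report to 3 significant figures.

⟨ξ^2⟩ ≈ 9.60

⟨ξ²⟩ = ∫ ξ^2 |u|² dξ over the full domain.
With ∫_{−∞}^{∞} ξ^(2m) e^(−αξ²) dξ = (2m−1)!!·√π / (2^m α^(m+1/2)), since the A² factors cancel between numerator and denominator, ⟨ξ²⟩ = 5·a^2/2.
With a = 1.96, ⟨ξ^2⟩ = 9.604.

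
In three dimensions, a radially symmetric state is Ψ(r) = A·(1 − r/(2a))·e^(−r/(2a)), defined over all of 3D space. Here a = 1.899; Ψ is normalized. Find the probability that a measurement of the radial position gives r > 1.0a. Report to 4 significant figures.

With dV = 4πr²dr, the probability is ∫|Ψ|² dV over r > 1.0a.
Normalization gives A² = 1/(8·π·a^3).
Let u = r/a; then A², 4π and the length scale all cancel, so P = ∫_{1.0}^{∞} u^2·(1 - u/2)^2·e^(-u) du ÷ ∫_{0}^{∞} u^2·(1 - u/2)^2·e^(-u) du.
With ∫ u^2·(1 - u/2)^2·e^(-u) du = -(u^4/4 + u^2 + 2·u + 2)·e^(-u) + C, the region integral is 21·e^(-1)/4 and the full one is 2.
This evaluates to P = 0.96568.

P ≈ 0.9657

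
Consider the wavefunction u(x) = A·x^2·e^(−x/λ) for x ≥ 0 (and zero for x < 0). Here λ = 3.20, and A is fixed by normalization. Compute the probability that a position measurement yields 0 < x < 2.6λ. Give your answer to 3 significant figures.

P ≈ 0.594

P = ∫_{0}^{2.6λ} |u(x)|² dx.
Since A² = 1/(3·λ^5/4), this is the region integral divided by the full normalization integral.
Let t = x/λ; then A² and the length scale cancel, so P = ∫_{0}^{2.6} t^4·e^(-2·t) dt ÷ ∫_{0}^{∞} t^4·e^(-2·t) dt.
With ∫ t^4·e^(-2·t) dt = -(t^4/2 + t^3 + 3·t^2/2 + 3·t/2 + 3/4)·e^(-2·t) + C, the region integral is ≈ 0.44540 and the full one is 3/4.
Evaluating gives P = 0.5939.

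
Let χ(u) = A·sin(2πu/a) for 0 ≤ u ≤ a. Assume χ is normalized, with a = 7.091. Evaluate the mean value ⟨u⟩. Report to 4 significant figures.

⟨u⟩ ≈ 3.546

By definition ⟨u⟩ = ∫ u |χ(u)|² du.
Using sin²θ = (1 − cos 2θ)/2, evaluating both integrals, ⟨u⟩ = a/2.
With a = 7.091, ⟨u⟩ = 3.5455.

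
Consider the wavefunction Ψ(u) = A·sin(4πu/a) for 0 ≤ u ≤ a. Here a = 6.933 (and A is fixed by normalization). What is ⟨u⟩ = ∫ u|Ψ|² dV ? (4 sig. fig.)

⟨u⟩ = ∫ u |Ψ|² du over the full domain.
The ratio of the moment integral to the normalization integral gives ⟨u⟩ = a/2.
With a = 6.933, ⟨u⟩ = 3.4665.

⟨u⟩ ≈ 3.467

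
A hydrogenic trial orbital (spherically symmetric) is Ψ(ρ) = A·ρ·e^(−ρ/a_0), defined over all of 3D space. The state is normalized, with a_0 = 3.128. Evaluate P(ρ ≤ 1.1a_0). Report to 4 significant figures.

P ≈ 0.07250

Integrate the radial probability density 4πρ²|Ψ|² over ρ ≤ 1.1a_0.
A² is fixed by ∫₀^∞ 4πρ²|Ψ|² dρ = 1, i.e. A² = (3·π·a_0^5)^(−1).
Substituting u = ρ/a_0, A², 4π and the length scale all cancel in the ratio: P = ∫_{0}^{1.1} u^4·e^(-2·u) du / ∫_{0}^{∞} u^4·e^(-2·u) du.
With ∫ u^4·e^(-2·u) du = -(u^4/2 + u^3 + 3·u^2/2 + 3·u/2 + 3/4)·e^(-2·u) + C, the region integral is ≈ 0.0543722 and the full one is 3/4.
Taking the ratio yields P = 0.072496.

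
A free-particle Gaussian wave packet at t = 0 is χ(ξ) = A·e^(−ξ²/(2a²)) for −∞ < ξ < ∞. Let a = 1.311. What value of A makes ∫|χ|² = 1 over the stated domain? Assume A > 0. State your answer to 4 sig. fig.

Require ∫ |χ|² dξ = 1 over the whole domain.
Differentiating ∫e^(−αξ²) dξ = √(π/α) under α to get the higher moments, carrying out the integral gives A² · √(π)·a.
Setting this equal to 1 gives A² = 1/(√(π)·a).
With a = 1.311: A² = 0.43035 and A = 0.65601.

A ≈ 0.6560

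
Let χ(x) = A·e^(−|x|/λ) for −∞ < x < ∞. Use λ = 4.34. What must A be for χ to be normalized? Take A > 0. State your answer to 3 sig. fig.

We need A² ∫|f|² dx = 1, taking the integral from −∞ to ∞.
Carrying out the integral gives A² · λ.
Setting this equal to 1 gives A² = 1/(λ).
With λ = 4.34: A² = 0.2304 and A = 0.4800.

A ≈ 0.480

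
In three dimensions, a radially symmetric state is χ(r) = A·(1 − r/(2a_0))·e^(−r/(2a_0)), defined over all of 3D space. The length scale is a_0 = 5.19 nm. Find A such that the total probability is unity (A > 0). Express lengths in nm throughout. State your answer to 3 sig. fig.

A ≈ 0.0169 nm^(-3/2)

Require ∫ |χ|² 4πr² dr = 1 over the whole domain.
Using ∫₀^∞ rⁿ e^(−αr) dr = n!/αⁿ⁺¹, ∫|χ|² 4πr² dr = A²·(8·π·a_0^3).
Setting this equal to 1 gives A² = 1/(8·π·a_0^3).
With a_0 = 5.19: A² = 0.0002846 and A = 0.01687.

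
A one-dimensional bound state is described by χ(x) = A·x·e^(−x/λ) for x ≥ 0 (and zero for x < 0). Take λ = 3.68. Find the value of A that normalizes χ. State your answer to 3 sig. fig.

A ≈ 0.283

We need A² ∫|f|² dx = 1, taking the integral from 0 to ∞.
Carrying out the integral gives A² · λ^3/4.
Hence A² = 1/[λ^3/4].
Substituting λ = 3.68 gives A² = 0.08026, so A = 0.2833.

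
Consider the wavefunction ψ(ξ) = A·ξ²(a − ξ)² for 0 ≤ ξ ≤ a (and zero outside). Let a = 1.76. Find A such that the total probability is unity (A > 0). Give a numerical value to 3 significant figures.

A ≈ 1.97

Require ∫ |ψ|² dξ = 1 over the whole domain.
∫|ψ|² dξ = A²·(a^9/630).
Substituting a = 1.76 gives A² = 3.888, so A = 1.972.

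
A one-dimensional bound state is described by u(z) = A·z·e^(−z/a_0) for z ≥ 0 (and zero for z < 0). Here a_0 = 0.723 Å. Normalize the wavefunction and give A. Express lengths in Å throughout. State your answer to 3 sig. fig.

A ≈ 3.25 Å^(-3/2)

Require ∫ |u|² dz = 1 over the whole domain.
∫|u|² dz = A²·(a_0^3/4).
Substituting a_0 = 0.723 gives A² = 10.58, so A = 3.253.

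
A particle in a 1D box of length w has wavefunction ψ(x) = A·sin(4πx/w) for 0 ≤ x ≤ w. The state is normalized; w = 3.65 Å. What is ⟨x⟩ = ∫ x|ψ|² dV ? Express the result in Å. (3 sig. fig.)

⟨x⟩ ≈ 1.83 Å

By definition ⟨x⟩ = ∫ x |ψ(x)|² dx.
With ∫₀^w sin²(nπx/w) dx = w/2, evaluating both integrals, ⟨x⟩ = w/2.
With w = 3.65, ⟨x⟩ = 1.825.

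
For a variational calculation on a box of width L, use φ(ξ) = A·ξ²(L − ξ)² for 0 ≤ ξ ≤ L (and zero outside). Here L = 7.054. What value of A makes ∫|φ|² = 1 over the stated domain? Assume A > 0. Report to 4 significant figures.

A ≈ 0.003817

Require ∫ |φ|² dξ = 1 over the whole domain.
Expanding the polynomial and integrating term by term, carrying out the integral gives A² · L^9/630.
Hence A² = 1/[L^9/630].
With L = 7.054: A² = 0.000014569 and A = 0.0038169.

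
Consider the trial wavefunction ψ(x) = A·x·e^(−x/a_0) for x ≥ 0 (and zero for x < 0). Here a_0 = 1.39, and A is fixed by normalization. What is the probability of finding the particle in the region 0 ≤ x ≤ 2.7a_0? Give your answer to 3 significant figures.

P = ∫_{0}^{2.7a_0} |ψ(x)|² dx.
With A² fixed by ∫|ψ|² = 1, i.e. A² = (a_0^3/4)^(−1), substitute and integrate.
Substituting u = x/a_0, A² and the length scale cancel in the ratio: P = ∫_{0}^{2.7} u^2·e^(-2·u) du / ∫_{0}^{∞} u^2·e^(-2·u) du.
An antiderivative of u^2·e^(-2·u) is -(2·u^2 + 2·u + 1)·e^(-2·u)/4; evaluating from 0 to 2.7 gives 1/4 - 1049·e^(-27/5)/200, while the full integral is 1/4.
This works out to P = 0.9052.

P ≈ 0.905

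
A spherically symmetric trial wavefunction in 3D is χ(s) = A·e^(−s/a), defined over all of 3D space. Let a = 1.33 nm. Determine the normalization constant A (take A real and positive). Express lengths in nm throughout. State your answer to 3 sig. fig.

A ≈ 0.368 nm^(-3/2)

Require ∫ |χ|² 4πs² ds = 1 over the whole domain.
In 3D with spherical symmetry the volume element is 4πs² ds.
With χ = A·e^(−s/a), the integral evaluates to A²·[π·a^3].
Hence A² = 1/[π·a^3].
With a = 1.33: A² = 0.1353 and A = 0.3678.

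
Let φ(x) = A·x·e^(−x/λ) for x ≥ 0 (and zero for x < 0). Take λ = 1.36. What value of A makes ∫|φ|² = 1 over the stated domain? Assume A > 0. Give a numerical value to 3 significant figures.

We need A² ∫|f|² dx = 1, taking the integral from 0 to ∞.
Carrying out the integral gives A² · λ^3/4.
Setting this equal to 1 gives A² = 1/(λ^3/4).
With λ = 1.36: A² = 1.590 and A = 1.261.

A ≈ 1.26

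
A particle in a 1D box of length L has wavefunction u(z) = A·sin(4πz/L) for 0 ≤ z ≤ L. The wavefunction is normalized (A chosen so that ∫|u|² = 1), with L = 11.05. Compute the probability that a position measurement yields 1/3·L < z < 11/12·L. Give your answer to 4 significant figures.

|u|² is the probability density, so P = ∫_{1/3·L}^{11/12·L} |u|² dz.
With A² fixed by ∫|u|² = 1, i.e. A² = (L/2)^(−1), substitute and integrate.
Substituting t = z/L, A² and the length scale cancel in the ratio: P = ∫_{1/3}^{11/12} sin(4·π·t)^2 dt / ∫_{0}^{1} sin(4·π·t)^2 dt.
Using ∫ sin(4·π·t)^2 dt = t/2 - sin(4·π·t)·cos(4·π·t)/(8·π), the numerator is √(3)/(16·π) + 7/24 and the denominator is 1/2.
The result is P = √(3)/(8·π) + 7/12.

P ≈ 0.6522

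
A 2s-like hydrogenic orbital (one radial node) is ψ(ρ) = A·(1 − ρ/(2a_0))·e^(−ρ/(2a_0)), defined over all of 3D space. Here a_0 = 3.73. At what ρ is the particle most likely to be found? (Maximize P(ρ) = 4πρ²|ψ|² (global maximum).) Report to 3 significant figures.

Differentiate P(ρ) = 4πρ²|ψ|² with respect to ρ and set to zero.
This gives ρ = a_0·(√(5) + 3).
With a_0 = 3.73, the most probable radial distance is 19.53.

ρ ≈ 19.5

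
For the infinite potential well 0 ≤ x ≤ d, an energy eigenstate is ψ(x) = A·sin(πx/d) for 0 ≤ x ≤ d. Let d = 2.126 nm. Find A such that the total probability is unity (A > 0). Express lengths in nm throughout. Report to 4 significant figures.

A ≈ 0.9699 nm^(-1/2)

The normalization condition is ∫|ψ|² dx = 1 from 0 to d.
Using sin²θ = (1 − cos 2θ)/2, ∫|ψ|² dx = A²·(d/2).
So A² = (d/2)^(−1).
Plugging in d = 2.126 yields A = 0.96991.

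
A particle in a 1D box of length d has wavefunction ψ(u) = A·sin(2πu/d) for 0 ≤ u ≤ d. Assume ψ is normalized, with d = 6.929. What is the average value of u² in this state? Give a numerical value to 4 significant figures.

⟨u^2⟩ ≈ 15.40

By definition ⟨u²⟩ = ∫ u^2 |ψ(u)|² du.
Using sin²θ = (1 − cos 2θ)/2, the ratio of the moment integral to the normalization integral gives ⟨u²⟩ = -d^2/(8·π^2) + d^2/3.
Putting d = 6.929 gives 15.396.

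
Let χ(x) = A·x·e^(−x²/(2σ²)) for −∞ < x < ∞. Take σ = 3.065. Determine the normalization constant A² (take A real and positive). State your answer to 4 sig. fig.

A^2 ≈ 0.03919

The normalization condition is ∫|χ|² dx = 1 from −∞ to ∞.
Carrying out the integral gives A² · √(π)·σ^3/2.
Plugging in σ = 3.065 yields A = 0.19796.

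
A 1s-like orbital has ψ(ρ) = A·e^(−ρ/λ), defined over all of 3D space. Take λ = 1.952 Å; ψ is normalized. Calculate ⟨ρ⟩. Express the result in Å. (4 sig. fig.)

⟨ρ⟩ ≈ 2.928 Å

The expectation value is the |ψ|²-weighted average of ρ: ∫ ρ|ψ|² 4πρ² dρ.
With ∫₀^∞ ρ^3 e^(−αρ) dρ = 3!/α^4, since the A² factors cancel between numerator and denominator, ⟨ρ⟩ = 3·λ/2.
With λ = 1.952, ⟨ρ⟩ = 2.9280.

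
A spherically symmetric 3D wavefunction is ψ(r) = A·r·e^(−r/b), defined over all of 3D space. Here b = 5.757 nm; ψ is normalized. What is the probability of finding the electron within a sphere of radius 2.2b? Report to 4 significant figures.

P = ∫ |ψ|² 4πr² dr over r ≤ 2.2b.
The full normalization integral is A²·[3·π·b^5] = 1, fixing A².
In terms of u = r/b (A², 4π and the length scale all cancel between numerator and denominator), P = [∫_{0}^{2.2} u^4·e^(-2·u) du] / [∫_{0}^{∞} u^4·e^(-2·u) du].
An antiderivative of u^4·e^(-2·u) is -(u^4/2 + u^3 + 3·u^2/2 + 3·u/2 + 3/4)·e^(-2·u); evaluating from 0 to 2.2 gives ≈ 0.336612, while the full integral is 3/4.
Taking the ratio yields P = 0.44882.

P ≈ 0.4488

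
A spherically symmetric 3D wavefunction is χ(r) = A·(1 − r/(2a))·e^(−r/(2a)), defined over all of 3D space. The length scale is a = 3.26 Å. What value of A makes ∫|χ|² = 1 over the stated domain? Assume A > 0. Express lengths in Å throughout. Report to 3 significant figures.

The normalization condition is ∫|χ|² 4πr² dr = 1 from 0 to ∞.
(Spherical symmetry: dV = 4πr² dr.)
Recall ∫₀^∞ r^m e^(−r/β) dr = m!·β^(m+1), ∫|χ|² 4πr² dr = A²·(8·π·a^3).
With a = 3.26: A² = 0.001148 and A = 0.03389.

A ≈ 0.0339 Å^(-3/2)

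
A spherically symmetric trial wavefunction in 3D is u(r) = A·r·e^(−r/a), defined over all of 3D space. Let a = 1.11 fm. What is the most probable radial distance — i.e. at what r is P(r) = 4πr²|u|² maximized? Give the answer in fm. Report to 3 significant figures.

r ≈ 2.22 fm

Differentiate P(r) = 4πr²|u|² with respect to r and set to zero.
This gives r = 2·a.
With a = 1.11, the most probable radial distance is 2.220 fm.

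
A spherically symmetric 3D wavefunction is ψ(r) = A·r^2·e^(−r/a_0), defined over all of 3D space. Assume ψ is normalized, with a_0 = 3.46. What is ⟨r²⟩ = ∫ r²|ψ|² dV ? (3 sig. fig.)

The expectation value is the |ψ|²-weighted average of r^2: ∫ r^2|ψ|² 4πr² dr.
With ∫₀^∞ r^8 e^(−αr) dr = 8!/α^9, the ratio of the moment integral to the normalization integral gives ⟨r²⟩ = 14·a_0^2.
Putting a_0 = 3.46 gives 167.6.

⟨r^2⟩ ≈ 168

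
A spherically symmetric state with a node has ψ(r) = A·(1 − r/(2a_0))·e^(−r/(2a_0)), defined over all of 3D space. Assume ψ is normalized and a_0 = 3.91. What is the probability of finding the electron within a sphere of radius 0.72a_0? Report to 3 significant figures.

P ≈ 0.0203

P = ∫ |ψ|² 4πr² dr over r ≤ 0.72a_0.
Normalization gives A² = 1/(8·π·a_0^3).
In terms of u = r/a_0 (A², 4π and the length scale all cancel between numerator and denominator), P = [∫_{0}^{0.72} u^2·(1 - u/2)^2·e^(-u) du] / [∫_{0}^{∞} u^2·(1 - u/2)^2·e^(-u) du].
Using ∫ u^2·(1 - u/2)^2·e^(-u) du = -(u^4/4 + u^2 + 2·u + 2)·e^(-u), the numerator is ≈ 0.040538 and the denominator is 2.
The region integral divided by the full integral gives P = 0.02027.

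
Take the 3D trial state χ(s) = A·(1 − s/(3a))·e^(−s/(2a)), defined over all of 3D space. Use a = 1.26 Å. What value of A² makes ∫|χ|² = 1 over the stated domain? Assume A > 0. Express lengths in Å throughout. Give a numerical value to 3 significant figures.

We need A² ∫|f|² 4πs² ds = 1, taking the integral from 0 to ∞.
In 3D with spherical symmetry the volume element is 4πs² ds.
Recall ∫₀^∞ s^m e^(−s/β) ds = m!·β^(m+1), the integral (without the A² prefactor) comes out to 8·π·a^3/3.
So A² = (8·π·a^3/3)^(−1).
Substituting a = 1.26 gives A² = 0.05967, so A = 0.2443.

A^2 ≈ 0.0597 Å^(-3)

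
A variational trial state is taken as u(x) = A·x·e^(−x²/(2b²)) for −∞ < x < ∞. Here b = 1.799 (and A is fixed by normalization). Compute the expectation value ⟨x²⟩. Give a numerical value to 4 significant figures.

⟨x^2⟩ ≈ 4.855

⟨x²⟩ = ∫ x^2 |u|² dx over the full domain.
Using the Gaussian integral ∫_{−∞}^{∞} e^(−αx²) dx = √(π/α), evaluating both integrals, ⟨x²⟩ = 3·b^2/2.
With b = 1.799, ⟨x^2⟩ = 4.8546.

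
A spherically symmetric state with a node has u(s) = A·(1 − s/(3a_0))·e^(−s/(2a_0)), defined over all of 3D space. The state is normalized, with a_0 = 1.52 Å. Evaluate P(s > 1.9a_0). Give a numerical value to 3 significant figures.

P = ∫ |u|² 4πs² ds over s > 1.9a_0.
The full normalization integral is A²·[8·π·a_0^3/3] = 1, fixing A².
Substituting t = s/a_0, A², 4π and the length scale all cancel in the ratio: P = ∫_{1.9}^{∞} t^2·(1 - t/3)^2·e^(-t) dt / ∫_{0}^{∞} t^2·(1 - t/3)^2·e^(-t) dt.
With ∫ t^2·(1 - t/3)^2·e^(-t) dt = (-t^4 + 2·t^3 - 3·t^2 - 6·t - 6)·e^(-t)/9 + C, the region integral is ≈ 0.45775 and the full one is 2/3.
Taking the ratio yields P = 0.6866.

P ≈ 0.687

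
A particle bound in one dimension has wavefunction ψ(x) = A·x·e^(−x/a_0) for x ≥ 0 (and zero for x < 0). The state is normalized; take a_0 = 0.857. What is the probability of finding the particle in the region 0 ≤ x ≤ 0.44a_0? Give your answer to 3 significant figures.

P ≈ 0.0596

|ψ|² is the probability density, so P = ∫_{0}^{0.44a_0} |ψ|² dx.
Since A² = 1/(a_0^3/4), this is the region integral divided by the full normalization integral.
In terms of u = x/a_0 (A² and the length scale cancel between numerator and denominator), P = [∫_{0}^{0.44} u^2·e^(-2·u) du] / [∫_{0}^{∞} u^2·e^(-2·u) du].
An antiderivative of u^2·e^(-2·u) is -(2·u^2 + 2·u + 1)·e^(-2·u)/4; evaluating from 0 to 0.44 gives 1/4 - 1417·e^(-22/25)/2500, while the full integral is 1/4.
Taking the ratio, P = 0.05960.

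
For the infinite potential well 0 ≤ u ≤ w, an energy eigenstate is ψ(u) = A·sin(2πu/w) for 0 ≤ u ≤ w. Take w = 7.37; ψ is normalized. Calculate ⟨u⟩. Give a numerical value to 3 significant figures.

⟨u⟩ = ∫ u |ψ|² du over the full domain.
Using sin²θ = (1 − cos 2θ)/2, since the A² factors cancel between numerator and denominator, ⟨u⟩ = w/2.
Putting w = 7.37 gives 3.685.

⟨u⟩ ≈ 3.69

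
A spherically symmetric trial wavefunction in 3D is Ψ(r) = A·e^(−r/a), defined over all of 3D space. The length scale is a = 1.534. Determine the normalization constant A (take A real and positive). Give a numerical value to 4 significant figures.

A ≈ 0.2970

The normalization condition is ∫|Ψ|² 4πr² dr = 1 from 0 to ∞.
The integral (without the A² prefactor) comes out to π·a^3.
Hence A² = 1/[π·a^3].
Substituting a = 1.534 gives A² = 0.088181, so A = 0.29695.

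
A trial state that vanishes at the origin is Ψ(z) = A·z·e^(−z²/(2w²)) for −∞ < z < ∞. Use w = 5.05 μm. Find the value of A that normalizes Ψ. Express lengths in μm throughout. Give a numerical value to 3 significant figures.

Require ∫ |Ψ|² dz = 1 over the whole domain.
With Ψ = A·z·e^(−z²/(2w²)), the integral evaluates to A²·[√(π)·w^3/2].
Setting this equal to 1 gives A² = 1/(√(π)·w^3/2).
With w = 5.05: A² = 0.008762 and A = 0.09360.

A ≈ 0.0936 μm^(-3/2)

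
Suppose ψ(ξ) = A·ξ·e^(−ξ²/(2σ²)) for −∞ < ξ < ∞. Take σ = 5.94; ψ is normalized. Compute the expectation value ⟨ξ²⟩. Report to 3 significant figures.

⟨ξ^2⟩ ≈ 52.9

By definition ⟨ξ²⟩ = ∫ ξ^2 |ψ(ξ)|² dξ.
Differentiating ∫e^(−αξ²) dξ = √(π/α) under α to get the higher moments, evaluating both integrals, ⟨ξ²⟩ = 3·σ^2/2.
With σ = 5.94, ⟨ξ^2⟩ = 52.93.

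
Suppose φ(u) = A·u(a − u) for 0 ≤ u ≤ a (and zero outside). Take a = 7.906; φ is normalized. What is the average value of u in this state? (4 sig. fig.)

⟨u⟩ ≈ 3.953

⟨u⟩ = ∫ u |φ|² du over the full domain.
Expanding the polynomial and integrating term by term, evaluating both integrals, ⟨u⟩ = a/2.
Putting a = 7.906 gives 3.9530.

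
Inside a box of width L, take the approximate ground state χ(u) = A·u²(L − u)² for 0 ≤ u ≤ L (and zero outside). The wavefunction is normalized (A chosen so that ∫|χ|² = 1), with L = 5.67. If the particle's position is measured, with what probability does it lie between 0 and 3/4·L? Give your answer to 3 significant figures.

P = ∫_{0}^{3/4·L} |χ(u)|² du.
Since A² = 1/(L^9/630), this is the region integral divided by the full normalization integral.
Substituting t = u/L, A² and the length scale cancel in the ratio: P = ∫_{0}^{3/4} t^4·(1 - t)^4 dt / ∫_{0}^{1} t^4·(1 - t)^4 dt.
An antiderivative of t^4·(1 - t)^4 is t^5·(70·t^4 - 315·t^3 + 540·t^2 - 420·t + 126)/630; evaluating from 0 to 3/4 gives ≈ 0.0015096, while the full integral is 1/630.
Taking the ratio, P = 0.9511.

P ≈ 0.951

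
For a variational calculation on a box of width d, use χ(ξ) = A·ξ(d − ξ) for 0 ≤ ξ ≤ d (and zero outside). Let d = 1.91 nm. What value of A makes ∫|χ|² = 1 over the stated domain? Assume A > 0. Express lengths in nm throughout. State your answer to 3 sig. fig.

A ≈ 1.09 nm^(-5/2)

The normalization condition is ∫|χ|² dξ = 1 from 0 to d.
Carrying out the integral gives A² · d^5/30.
So A² = (d^5/30)^(−1).
Substituting d = 1.91 gives A² = 1.180, so A = 1.086.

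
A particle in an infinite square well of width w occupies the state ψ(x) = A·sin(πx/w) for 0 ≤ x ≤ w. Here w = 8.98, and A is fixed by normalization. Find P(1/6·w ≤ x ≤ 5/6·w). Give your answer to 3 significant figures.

P ≈ 0.942

P = ∫_{1/6·w}^{5/6·w} |ψ(x)|² dx.
The normalization integral ∫|ψ|²dx over the whole domain equals w/2·A², and A² cancels in the ratio.
Substituting u = x/w, A² and the length scale cancel in the ratio: P = ∫_{1/6}^{5/6} sin(π·u)^2 du / ∫_{0}^{1} sin(π·u)^2 du.
Using ∫ sin(π·u)^2 du = u/2 - sin(2·π·u)/(4·π), the numerator is √(3)/(4·π) + 1/3 and the denominator is 1/2.
This works out to P = √(3)/(2·π) + 2/3.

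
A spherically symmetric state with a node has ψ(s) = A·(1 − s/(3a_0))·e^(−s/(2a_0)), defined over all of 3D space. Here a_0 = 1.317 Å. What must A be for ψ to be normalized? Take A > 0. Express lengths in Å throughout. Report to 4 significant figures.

A ≈ 0.2286 Å^(-3/2)

We need A² ∫|f|² 4πs² ds = 1, taking the integral from 0 to ∞.
(Spherical symmetry: dV = 4πs² ds.)
The integral (without the A² prefactor) comes out to 8·π·a_0^3/3.
So A² = (8·π·a_0^3/3)^(−1).
Substituting a_0 = 1.317 gives A² = 0.052255, so A = 0.22859.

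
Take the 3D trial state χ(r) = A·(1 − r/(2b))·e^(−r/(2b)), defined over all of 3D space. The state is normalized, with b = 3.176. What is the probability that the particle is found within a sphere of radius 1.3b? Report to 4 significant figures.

Integrate the radial probability density 4πr²|χ|² over r ≤ 1.3b.
A² is fixed by ∫₀^∞ 4πr²|χ|² dr = 1, i.e. A² = (8·π·b^3)^(−1).
Let u = r/b; then A², 4π and the length scale all cancel, so P = ∫_{0}^{1.3} u^2·(1 - u/2)^2·e^(-u) du ÷ ∫_{0}^{∞} u^2·(1 - u/2)^2·e^(-u) du.
An antiderivative of u^2·(1 - u/2)^2·e^(-u) is -(u^4/4 + u^2 + 2·u + 2)·e^(-u); evaluating from 0 to 1.3 gives ≈ 0.0911805, while the full integral is 2.
This evaluates to P = 0.045590.

P ≈ 0.04559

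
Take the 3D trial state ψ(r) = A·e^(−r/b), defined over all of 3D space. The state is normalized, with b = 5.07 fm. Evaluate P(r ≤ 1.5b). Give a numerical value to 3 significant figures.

With dV = 4πr²dr, the probability is ∫|ψ|² dV over r ≤ 1.5b.
Normalization gives A² = 1/(π·b^3).
In terms of u = r/b (A², 4π and the length scale all cancel between numerator and denominator), P = [∫_{0}^{1.5} u^2·e^(-2·u) du] / [∫_{0}^{∞} u^2·e^(-2·u) du].
Using ∫ u^2·e^(-2·u) du = -(2·u^2 + 2·u + 1)·e^(-2·u)/4, the numerator is 1/4 - 17·e^(-3)/8 and the denominator is 1/4.
This evaluates to P = 0.5768.

P ≈ 0.577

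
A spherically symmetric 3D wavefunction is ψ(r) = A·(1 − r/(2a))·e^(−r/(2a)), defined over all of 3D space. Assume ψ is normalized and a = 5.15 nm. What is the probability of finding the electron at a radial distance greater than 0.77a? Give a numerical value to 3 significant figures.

P ≈ 0.977

Integrate the radial probability density 4πr²|ψ|² over r > 0.77a.
A² is fixed by ∫₀^∞ 4πr²|ψ|² dr = 1, i.e. A² = (8·π·a^3)^(−1).
In terms of u = r/a (A², 4π and the length scale all cancel between numerator and denominator), P = [∫_{0.77}^{∞} u^2·(1 - u/2)^2·e^(-u) du] / [∫_{0}^{∞} u^2·(1 - u/2)^2·e^(-u) du].
Using ∫ u^2·(1 - u/2)^2·e^(-u) du = -(u^4/4 + u^2 + 2·u + 2)·e^(-u), the numerator is ≈ 1.9543 and the denominator is 2.
The region integral divided by the full integral gives P = 0.9771.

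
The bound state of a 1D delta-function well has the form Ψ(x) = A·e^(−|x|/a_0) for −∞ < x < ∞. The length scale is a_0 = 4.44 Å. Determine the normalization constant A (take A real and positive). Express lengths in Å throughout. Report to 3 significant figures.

A ≈ 0.475 Å^(-1/2)

The normalization condition is ∫|Ψ|² dx = 1 from −∞ to ∞.
∫|Ψ|² dx = A²·(a_0).
Hence A² = 1/[a_0].
With a_0 = 4.44: A² = 0.2252 and A = 0.4746.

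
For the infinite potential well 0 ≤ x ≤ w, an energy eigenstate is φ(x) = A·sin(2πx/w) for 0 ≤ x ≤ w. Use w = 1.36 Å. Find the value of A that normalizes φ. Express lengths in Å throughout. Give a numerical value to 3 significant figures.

A ≈ 1.21 Å^(-1/2)

We need A² ∫|f|² dx = 1, taking the integral from 0 to w.
Carrying out the integral gives A² · w/2.
With w = 1.36: A² = 1.471 and A = 1.213.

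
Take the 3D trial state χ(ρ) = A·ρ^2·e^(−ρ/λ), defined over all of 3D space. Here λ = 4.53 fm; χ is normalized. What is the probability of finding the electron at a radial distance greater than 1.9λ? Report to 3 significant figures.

P = ∫ |χ|² 4πρ² dρ over ρ > 1.9λ.
Normalization gives A² = 1/(45·π·λ^7/2).
In terms of u = ρ/λ (A², 4π and the length scale all cancel between numerator and denominator), P = [∫_{1.9}^{∞} u^6·e^(-2·u) du] / [∫_{0}^{∞} u^6·e^(-2·u) du].
An antiderivative of u^6·e^(-2·u) is -(4·u^6 + 12·u^5 + 30·u^4 + 60·u^3 + 90·u^2 + 90·u + 45)·e^(-2·u)/8; evaluating from 1.9 to ∞ gives ≈ 5.1137, while the full integral is 45/8.
The region integral divided by the full integral gives P = 0.9091.

P ≈ 0.909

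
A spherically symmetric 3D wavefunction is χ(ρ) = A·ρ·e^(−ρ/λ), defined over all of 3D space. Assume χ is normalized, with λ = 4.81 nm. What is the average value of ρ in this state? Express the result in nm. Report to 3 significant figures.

⟨ρ⟩ ≈ 12.0 nm

⟨ρ⟩ = ∫ ρ |χ|² 4πρ² dρ over the full domain.
With ∫₀^∞ ρ^5 e^(−αρ) dρ = 5!/α^6, the ratio of the moment integral to the normalization integral gives ⟨ρ⟩ = 5·λ/2.
Putting λ = 4.81 gives 12.03.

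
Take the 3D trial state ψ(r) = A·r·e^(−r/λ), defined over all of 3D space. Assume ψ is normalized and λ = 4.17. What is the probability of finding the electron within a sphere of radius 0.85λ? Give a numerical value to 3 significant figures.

Integrate the radial probability density 4πr²|ψ|² over r ≤ 0.85λ.
Normalization gives A² = 1/(3·π·λ^5).
In terms of u = r/λ (A², 4π and the length scale all cancel between numerator and denominator), P = [∫_{0}^{0.85} u^4·e^(-2·u) du] / [∫_{0}^{∞} u^4·e^(-2·u) du].
With ∫ u^4·e^(-2·u) du = -(u^4/2 + u^3 + 3·u^2/2 + 3·u/2 + 3/4)·e^(-2·u) + C, the region integral is ≈ 0.022211 and the full one is 3/4.
The region integral divided by the full integral gives P = 0.02961.

P ≈ 0.0296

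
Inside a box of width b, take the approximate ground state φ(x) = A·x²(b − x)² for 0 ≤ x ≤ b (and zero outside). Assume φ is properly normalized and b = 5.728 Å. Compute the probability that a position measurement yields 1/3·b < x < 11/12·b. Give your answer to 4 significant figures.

P ≈ 0.8548

P = ∫_{1/3·b}^{11/12·b} |φ(x)|² dx.
With A² fixed by ∫|φ|² = 1, i.e. A² = (b^9/630)^(−1), substitute and integrate.
Substituting u = x/b, A² and the length scale cancel in the ratio: P = ∫_{1/3}^{11/12} u^4·(1 - u)^4 du / ∫_{0}^{1} u^4·(1 - u)^4 du.
With ∫ u^4·(1 - u)^4 du = u^5·(70·u^4 - 315·u^3 + 540·u^2 - 420·u + 126)/630 + C, the region integral is ≈ 0.00135678 and the full one is 1/630.
Taking the ratio, P = 0.85477.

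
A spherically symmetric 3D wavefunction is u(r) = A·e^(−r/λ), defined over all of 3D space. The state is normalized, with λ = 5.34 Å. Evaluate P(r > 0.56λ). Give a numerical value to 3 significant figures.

P ≈ 0.896

Integrate the radial probability density 4πr²|u|² over r > 0.56λ.
The full normalization integral is A²·[π·λ^3] = 1, fixing A².
In terms of t = r/λ (A², 4π and the length scale all cancel between numerator and denominator), P = [∫_{0.56}^{∞} t^2·e^(-2·t) dt] / [∫_{0}^{∞} t^2·e^(-2·t) dt].
With ∫ t^2·e^(-2·t) dt = -(2·t^2 + 2·t + 1)·e^(-2·t)/4 + C, the region integral is 1717·e^(-28/25)/2500 and the full one is 1/4.
Taking the ratio yields P = 0.8964.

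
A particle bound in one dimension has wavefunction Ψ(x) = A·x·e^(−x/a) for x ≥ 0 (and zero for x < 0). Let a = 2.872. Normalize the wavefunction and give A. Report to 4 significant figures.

A ≈ 0.4109

Normalization requires ∫|Ψ|² dx = 1, integrated from 0 to ∞.
With ∫₀^∞ x^2 e^(−αx) dx = 2!/α^3, the integral (without the A² prefactor) comes out to a^3/4.
Substituting a = 2.872 gives A² = 0.16885, so A = 0.41092.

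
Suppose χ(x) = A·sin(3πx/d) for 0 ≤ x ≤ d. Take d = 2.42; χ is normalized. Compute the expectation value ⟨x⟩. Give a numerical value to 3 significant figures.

The expectation value is the |χ|²-weighted average of x: ∫ x|χ|² dx.
The ratio of the moment integral to the normalization integral gives ⟨x⟩ = d/2.
Putting d = 2.42 gives 1.210.

⟨x⟩ ≈ 1.21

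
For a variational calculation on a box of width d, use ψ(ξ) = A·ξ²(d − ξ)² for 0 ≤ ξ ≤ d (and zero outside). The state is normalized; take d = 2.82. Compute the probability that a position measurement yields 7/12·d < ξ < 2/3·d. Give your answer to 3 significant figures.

P ≈ 0.157

The probability is P = ∫ |ψ|² dξ over [7/12·d, 2/3·d].
The normalization integral ∫|ψ|²dξ over the whole domain equals d^9/630·A², and A² cancels in the ratio.
Substituting u = ξ/d, A² and the length scale cancel in the ratio: P = ∫_{7/12}^{2/3} u^4·(1 - u)^4 du / ∫_{0}^{1} u^4·(1 - u)^4 du.
With ∫ u^4·(1 - u)^4 du = u^5·(70·u^4 - 315·u^3 + 540·u^2 - 420·u + 126)/630 + C, the region integral is ≈ 0.00024997 and the full one is 1/630.
This works out to P = 0.1575.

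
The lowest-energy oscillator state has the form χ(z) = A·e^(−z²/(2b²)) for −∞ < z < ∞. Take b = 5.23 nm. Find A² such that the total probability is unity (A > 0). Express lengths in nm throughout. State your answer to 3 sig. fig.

A^2 ≈ 0.108 nm^(-1)

Normalization requires ∫|χ|² dz = 1, integrated from −∞ to ∞.
Using the Gaussian integral ∫_{−∞}^{∞} e^(−αz²) dz = √(π/α), ∫|χ|² dz = A²·(√(π)·b).
So A² = (√(π)·b)^(−1).
With b = 5.23: A² = 0.1079 and A = 0.3284.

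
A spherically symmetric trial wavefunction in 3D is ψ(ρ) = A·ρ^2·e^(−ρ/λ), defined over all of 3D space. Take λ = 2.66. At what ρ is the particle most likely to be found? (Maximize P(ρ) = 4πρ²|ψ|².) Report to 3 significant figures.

ρ ≈ 7.98

The maximum of P(ρ) = 4πρ²|ψ|² occurs where its derivative vanishes.
This gives ρ = 3·λ.
With λ = 2.66, the most probable radial distance is 7.980.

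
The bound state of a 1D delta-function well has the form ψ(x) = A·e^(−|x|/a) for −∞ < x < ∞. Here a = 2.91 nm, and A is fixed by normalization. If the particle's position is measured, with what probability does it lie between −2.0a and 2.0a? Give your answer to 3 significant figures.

P ≈ 0.982

The probability is P = ∫ |ψ|² dx over [−2.0a, 2.0a].
Since A² = 1/(a), this is the region integral divided by the full normalization integral.
Both integrals are even about x = 0, so only the x ≥ 0 halves are needed (the factors of 2 cancel). In terms of u = x/a (A² and the length scale cancel between numerator and denominator), P = [∫_{0}^{2.0} e^(-2·u) du] / [∫_{0}^{∞} e^(-2·u) du].
Using ∫ e^(-2·u) du = -e^(-2·u)/2, the numerator is 1/2 - e^(-4)/2 and the denominator is 1/2.
Evaluating gives P = 0.9817.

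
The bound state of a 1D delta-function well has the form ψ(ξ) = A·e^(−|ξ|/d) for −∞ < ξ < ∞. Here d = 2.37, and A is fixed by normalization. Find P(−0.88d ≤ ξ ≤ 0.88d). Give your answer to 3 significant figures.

P ≈ 0.828

P = ∫_{−0.88d}^{0.88d} |ψ(ξ)|² dξ.
With A² fixed by ∫|ψ|² = 1, i.e. A² = (d)^(−1), substitute and integrate.
Both integrals are even about ξ = 0, so only the ξ ≥ 0 halves are needed (the factors of 2 cancel). Let u = ξ/d; then A² and the length scale cancel, so P = ∫_{0}^{0.88} e^(-2·u) du ÷ ∫_{0}^{∞} e^(-2·u) du.
With ∫ e^(-2·u) du = -e^(-2·u)/2 + C, the region integral is 1/2 - e^(-44/25)/2 and the full one is 1/2.
This works out to P = 0.8280.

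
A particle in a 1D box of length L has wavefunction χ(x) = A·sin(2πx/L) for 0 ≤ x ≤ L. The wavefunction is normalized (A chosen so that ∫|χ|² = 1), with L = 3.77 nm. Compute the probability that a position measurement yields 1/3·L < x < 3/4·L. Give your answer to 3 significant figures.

The probability is P = ∫ |χ|² dx over [1/3·L, 3/4·L].
The normalization integral ∫|χ|²dx over the whole domain equals L/2·A², and A² cancels in the ratio.
Substituting u = x/L, A² and the length scale cancel in the ratio: P = ∫_{1/3}^{3/4} sin(2·π·u)^2 du / ∫_{0}^{1} sin(2·π·u)^2 du.
An antiderivative of sin(2·π·u)^2 is u/2 - sin(4·π·u)/(8·π); evaluating from 1/3 to 3/4 gives -√(3)/(16·π) + 5/24, while the full integral is 1/2.
This works out to P = -√(3)/(8·π) + 5/12.

P ≈ 0.348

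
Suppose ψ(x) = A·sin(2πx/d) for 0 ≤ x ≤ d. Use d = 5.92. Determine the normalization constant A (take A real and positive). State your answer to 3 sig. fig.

The normalization condition is ∫|ψ|² dx = 1 from 0 to d.
∫|ψ|² dx = A²·(d/2).
With d = 5.92: A² = 0.3378 and A = 0.5812.

A ≈ 0.581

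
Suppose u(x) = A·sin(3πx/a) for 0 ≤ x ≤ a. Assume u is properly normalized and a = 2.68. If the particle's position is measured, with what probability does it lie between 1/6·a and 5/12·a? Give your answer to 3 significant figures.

P ≈ 0.197

|u|² is the probability density, so P = ∫_{1/6·a}^{5/12·a} |u|² dx.
With A² fixed by ∫|u|² = 1, i.e. A² = (a/2)^(−1), substitute and integrate.
Substituting t = x/a, A² and the length scale cancel in the ratio: P = ∫_{1/6}^{5/12} sin(3·π·t)^2 dt / ∫_{0}^{1} sin(3·π·t)^2 dt.
With ∫ sin(3·π·t)^2 dt = t/2 - sin(6·π·t)/(12·π) + C, the region integral is 1/8 - 1/(12·π) and the full one is 1/2.
Taking the ratio, P = (-2 + 3·π)/(12·π).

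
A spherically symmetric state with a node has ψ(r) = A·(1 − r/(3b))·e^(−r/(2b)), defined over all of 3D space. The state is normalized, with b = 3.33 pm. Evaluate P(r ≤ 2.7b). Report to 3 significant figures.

P ≈ 0.352

With dV = 4πr²dr, the probability is ∫|ψ|² dV over r ≤ 2.7b.
A² is fixed by ∫₀^∞ 4πr²|ψ|² dr = 1, i.e. A² = (8·π·b^3/3)^(−1).
Substituting u = r/b, A², 4π and the length scale all cancel in the ratio: P = ∫_{0}^{2.7} u^2·(1 - u/3)^2·e^(-u) du / ∫_{0}^{∞} u^2·(1 - u/3)^2·e^(-u) du.
An antiderivative of u^2·(1 - u/3)^2·e^(-u) is (-u^4 + 2·u^3 - 3·u^2 - 6·u - 6)·e^(-u)/9; evaluating from 0 to 2.7 gives ≈ 0.23470, while the full integral is 2/3.
The region integral divided by the full integral gives P = 0.3520.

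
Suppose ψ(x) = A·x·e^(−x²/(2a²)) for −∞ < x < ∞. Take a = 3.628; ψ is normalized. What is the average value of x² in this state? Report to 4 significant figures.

By definition ⟨x²⟩ = ∫ x^2 |ψ(x)|² dx.
Since the A² factors cancel between numerator and denominator, ⟨x²⟩ = 3·a^2/2.
Putting a = 3.628 gives 19.744.

⟨x^2⟩ ≈ 19.74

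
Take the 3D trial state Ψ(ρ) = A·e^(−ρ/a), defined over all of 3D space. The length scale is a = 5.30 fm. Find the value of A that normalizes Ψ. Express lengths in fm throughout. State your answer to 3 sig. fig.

A ≈ 0.0462 fm^(-3/2)

The normalization condition is ∫|Ψ|² 4πρ² dρ = 1 from 0 to ∞.
In 3D with spherical symmetry the volume element is 4πρ² dρ.
Using ∫₀^∞ ρⁿ e^(−αρ) dρ = n!/αⁿ⁺¹, with Ψ = A·e^(−ρ/a), the integral evaluates to A²·[π·a^3].
Plugging in a = 5.30 yields A = 0.04624.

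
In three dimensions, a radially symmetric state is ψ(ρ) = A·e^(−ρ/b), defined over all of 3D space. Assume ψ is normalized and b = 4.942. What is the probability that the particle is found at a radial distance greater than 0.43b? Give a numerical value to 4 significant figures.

P ≈ 0.9436

With dV = 4πρ²dρ, the probability is ∫|ψ|² dV over ρ > 0.43b.
The full normalization integral is A²·[π·b^3] = 1, fixing A².
In terms of u = ρ/b (A², 4π and the length scale all cancel between numerator and denominator), P = [∫_{0.43}^{∞} u^2·e^(-2·u) du] / [∫_{0}^{∞} u^2·e^(-2·u) du].
An antiderivative of u^2·e^(-2·u) is -(2·u^2 + 2·u + 1)·e^(-2·u)/4; evaluating from 0.43 to ∞ gives ≈ 0.235892, while the full integral is 1/4.
Taking the ratio yields P = 0.94357.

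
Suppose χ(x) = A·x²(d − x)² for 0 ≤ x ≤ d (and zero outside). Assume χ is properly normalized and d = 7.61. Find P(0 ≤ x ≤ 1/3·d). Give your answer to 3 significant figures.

|χ|² is the probability density, so P = ∫_{0}^{1/3·d} |χ|² dx.
With A² fixed by ∫|χ|² = 1, i.e. A² = (d^9/630)^(−1), substitute and integrate.
Let u = x/d; then A² and the length scale cancel, so P = ∫_{0}^{1/3} u^4·(1 - u)^4 du ÷ ∫_{0}^{1} u^4·(1 - u)^4 du.
With ∫ u^4·(1 - u)^4 du = u^5·(70·u^4 - 315·u^3 + 540·u^2 - 420·u + 126)/630 + C, the region integral is ≈ 0.00022991 and the full one is 1/630.
This works out to P = 0.1448.

P ≈ 0.145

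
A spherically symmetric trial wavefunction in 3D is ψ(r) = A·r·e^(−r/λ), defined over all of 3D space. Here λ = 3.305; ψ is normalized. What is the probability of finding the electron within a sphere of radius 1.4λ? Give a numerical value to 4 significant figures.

P = ∫ |ψ|² 4πr² dr over r ≤ 1.4λ.
A² is fixed by ∫₀^∞ 4πr²|ψ|² dr = 1, i.e. A² = (3·π·λ^5)^(−1).
In terms of u = r/λ (A², 4π and the length scale all cancel between numerator and denominator), P = [∫_{0}^{1.4} u^4·e^(-2·u) du] / [∫_{0}^{∞} u^4·e^(-2·u) du].
Using ∫ u^4·e^(-2·u) du = -(u^4/2 + u^3 + 3·u^2/2 + 3·u/2 + 3/4)·e^(-2·u), the numerator is ≈ 0.114243 and the denominator is 3/4.
This evaluates to P = 0.15232.

P ≈ 0.1523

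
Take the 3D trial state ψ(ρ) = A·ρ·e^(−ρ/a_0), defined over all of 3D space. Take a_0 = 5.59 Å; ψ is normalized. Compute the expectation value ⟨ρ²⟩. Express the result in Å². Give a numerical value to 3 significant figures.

By definition ⟨ρ²⟩ = ∫ ρ^2 |ψ(ρ)|² 4πρ² dρ.
Evaluating both integrals, ⟨ρ²⟩ = 15·a_0^2/2.
With a_0 = 5.59, ⟨ρ^2⟩ = 234.4.

⟨ρ^2⟩ ≈ 234 Å^2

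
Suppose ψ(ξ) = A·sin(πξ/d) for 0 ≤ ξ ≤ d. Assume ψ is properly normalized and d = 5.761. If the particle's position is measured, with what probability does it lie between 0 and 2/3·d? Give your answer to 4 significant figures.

The probability is P = ∫ |ψ|² dξ over [0, 2/3·d].
Since A² = 1/(d/2), this is the region integral divided by the full normalization integral.
In terms of u = ξ/d (A² and the length scale cancel between numerator and denominator), P = [∫_{0}^{2/3} sin(π·u)^2 du] / [∫_{0}^{1} sin(π·u)^2 du].
With ∫ sin(π·u)^2 du = u/2 - sin(2·π·u)/(4·π) + C, the region integral is √(3)/(8·π) + 1/3 and the full one is 1/2.
This works out to P = √(3)/(4·π) + 2/3.

P ≈ 0.8045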